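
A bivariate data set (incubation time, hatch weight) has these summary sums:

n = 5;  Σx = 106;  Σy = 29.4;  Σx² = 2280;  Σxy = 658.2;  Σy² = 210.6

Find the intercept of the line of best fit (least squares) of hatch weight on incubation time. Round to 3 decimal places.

-16.690

Sxx = Σx² − (Σx)²/n = 2280 − 2247.2 = 32.8
Sxy = Σxy − (Σx)(Σy)/n = 658.2 − 623.28 = 34.92
b = Sxy/Sxx = 34.92/32.8 = 1.064634
a = ȳ − b·x̄ = 5.88 − 1.064634·21.2 = -16.690244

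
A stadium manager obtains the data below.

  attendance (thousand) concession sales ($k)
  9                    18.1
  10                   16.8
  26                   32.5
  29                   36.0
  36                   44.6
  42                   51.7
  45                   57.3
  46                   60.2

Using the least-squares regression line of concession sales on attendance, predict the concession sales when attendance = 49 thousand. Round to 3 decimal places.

60.628

n = 8, Σx = 243, Σy = 317.2, Σxy = 11344.6, Σx² = 8899
Sxx = Σx² − (Σx)²/n = 8899 − 7381.125 = 1517.875
Sxy = Σxy − (Σx)(Σy)/n = 11344.6 − 9634.95 = 1709.65
b = Sxy/Sxx = 1709.65/1517.875 = 1.126344
a = ȳ − b·x̄ = 39.65 − 1.126344·30.375 = 5.437289
ŷ(49) = a + b·49 = 5.437289 + 1.126344·49 = 60.628164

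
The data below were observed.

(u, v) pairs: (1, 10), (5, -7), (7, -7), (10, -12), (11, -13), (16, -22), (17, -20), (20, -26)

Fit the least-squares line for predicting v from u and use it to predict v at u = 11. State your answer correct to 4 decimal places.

-12.3345

n = 8, Σx = 87, Σy = -97, Σxy = -1549, Σx² = 1241
Sxx = Σx² − (Σx)²/n = 1241 − 946.125 = 294.875
Sxy = Σxy − (Σx)(Σy)/n = -1549 − (-1054.875) = -494.125
b = Sxy/Sxx = -494.125/294.875 = -1.675710
a = ȳ − b·x̄ = -12.125 − (-1.675710)·10.875 = 6.098347
ŷ(11) = a + b·11 = 6.098347 + (-1.675710)·11 = -12.334464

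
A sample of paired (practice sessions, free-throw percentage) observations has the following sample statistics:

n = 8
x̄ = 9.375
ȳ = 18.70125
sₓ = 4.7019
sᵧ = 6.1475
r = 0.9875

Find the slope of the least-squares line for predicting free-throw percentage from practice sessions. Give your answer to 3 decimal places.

1.291

b = r · sᵧ/sₓ = 0.9875 · 6.1475/4.7019 = 1.291107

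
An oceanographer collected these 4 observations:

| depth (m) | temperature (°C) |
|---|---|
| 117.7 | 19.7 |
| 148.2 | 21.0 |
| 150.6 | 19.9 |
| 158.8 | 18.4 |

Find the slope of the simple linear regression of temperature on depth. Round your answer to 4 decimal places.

-0.0128

n = 4, Σx = 575.3, Σy = 79, Σxy = 11349.75, Σx² = 83714.33
Sxx = Σx² − (Σx)²/n = 83714.33 − 82742.5225 = 971.8075
Sxy = Σxy − (Σx)(Σy)/n = 11349.75 − 11362.175 = -12.425
b = Sxy/Sxx = -12.425/971.8075 = -0.012785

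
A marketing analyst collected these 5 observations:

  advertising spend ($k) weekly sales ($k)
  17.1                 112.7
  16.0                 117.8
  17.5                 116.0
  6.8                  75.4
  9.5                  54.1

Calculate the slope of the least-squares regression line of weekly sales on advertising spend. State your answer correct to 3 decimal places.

n = 5, Σx = 66.9, Σy = 476, Σxy = 6868.64, Σx² = 991.15
Sxx = Σx² − (Σx)²/n = 991.15 − 895.122 = 96.028
Sxy = Σxy − (Σx)(Σy)/n = 6868.64 − 6368.88 = 499.76
b = Sxy/Sxx = 499.76/96.028 = 5.204315

5.204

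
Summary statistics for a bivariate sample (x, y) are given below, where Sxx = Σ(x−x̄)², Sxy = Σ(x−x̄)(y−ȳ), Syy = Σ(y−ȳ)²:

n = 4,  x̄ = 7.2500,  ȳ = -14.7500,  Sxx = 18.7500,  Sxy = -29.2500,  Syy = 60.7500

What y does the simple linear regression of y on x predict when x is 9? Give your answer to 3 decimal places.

b = Sxy/Sxx = -29.25/18.75 = -1.56
a = ȳ − b·x̄ = -14.75 − (-1.56)·7.25 = -3.44
ŷ(9) = a + b·9 = -3.44 + (-1.56)·9 = -17.48

-17.480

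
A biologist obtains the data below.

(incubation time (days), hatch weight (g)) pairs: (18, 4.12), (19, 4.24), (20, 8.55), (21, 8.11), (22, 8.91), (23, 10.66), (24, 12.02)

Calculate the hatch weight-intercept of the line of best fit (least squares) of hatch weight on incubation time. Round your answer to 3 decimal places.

n = 7, Σx = 147, Σy = 56.61, Σxy = 1225.71, Σx² = 3115
Sxx = Σx² − (Σx)²/n = 3115 − 3087 = 28
Sxy = Σxy − (Σx)(Σy)/n = 1225.71 − 1188.81 = 36.9
b = Sxy/Sxx = 36.9/28 = 1.317857
a = ȳ − b·x̄ = 8.087143 − 1.317857·21 = -19.587857

-19.588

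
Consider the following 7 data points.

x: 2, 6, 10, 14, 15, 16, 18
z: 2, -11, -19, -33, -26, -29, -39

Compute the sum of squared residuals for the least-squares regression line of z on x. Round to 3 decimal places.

n = 7, Σx = 81, Σy = -155, Σxy = -2270, Σx² = 1141, Σy² = 4613
Sxx = Σx² − (Σx)²/n = 1141 − 937.285714 = 203.714286
Sxy = Σxy − (Σx)(Σy)/n = -2270 − (-1793.571429) = -476.428571
Syy = Σy² − (Σy)²/n = 4613 − 3432.142857 = 1180.857143
b = Sxy/Sxx = -476.428571/203.714286 = -2.338710
SSE = Syy − b·Sxy = 1180.857143 − (-2.338710)·(-476.428571) = 66.629032

66.629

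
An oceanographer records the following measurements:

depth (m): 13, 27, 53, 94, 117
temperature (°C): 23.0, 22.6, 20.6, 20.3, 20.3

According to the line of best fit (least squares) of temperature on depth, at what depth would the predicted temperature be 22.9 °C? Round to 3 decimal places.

n = 5, Σx = 304, Σy = 106.8, Σxy = 6284.3, Σx² = 26232
Sxx = Σx² − (Σx)²/n = 26232 − 18483.2 = 7748.8
Sxy = Σxy − (Σx)(Σy)/n = 6284.3 − 6493.44 = -209.14
b = Sxy/Sxx = -209.14/7748.8 = -0.026990
a = ȳ − b·x̄ = 21.36 − (-0.026990)·60.8 = 23.000991
Set a + b·x = 22.9: x = (22.9 − 23.000991) / (-0.026990) = 3.741800

3.742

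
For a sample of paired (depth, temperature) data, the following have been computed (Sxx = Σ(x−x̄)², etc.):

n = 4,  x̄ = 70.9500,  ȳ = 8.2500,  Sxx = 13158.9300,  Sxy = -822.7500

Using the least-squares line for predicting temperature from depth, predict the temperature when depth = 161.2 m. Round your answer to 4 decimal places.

2.6072

b = Sxy/Sxx = -822.75/13158.93 = -0.062524
a = ȳ − b·x̄ = 8.25 − (-0.062524)·70.95 = 12.686084
ŷ(161.2) = a + b·161.2 = 12.686084 + (-0.062524)·161.2 = 2.607202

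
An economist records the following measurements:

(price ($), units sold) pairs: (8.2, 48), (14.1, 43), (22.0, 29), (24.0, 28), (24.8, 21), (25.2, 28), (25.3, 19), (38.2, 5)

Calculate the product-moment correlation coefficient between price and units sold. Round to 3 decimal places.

n = 8, Σx = 181.8, Σy = 221, Σxy = 4208, Σx² = 4675.46, Σy² = 7389
Sxx = Σx² − (Σx)²/n = 4675.46 − 4131.405 = 544.055
Sxy = Σxy − (Σx)(Σy)/n = 4208 − 5022.225 = -814.225
Syy = Σy² − (Σy)²/n = 7389 − 6105.125 = 1283.875
r = Sxy/√(Sxx·Syy) = -814.225/√(698498.613125) = -814.225/835.762295 = -0.974230

-0.974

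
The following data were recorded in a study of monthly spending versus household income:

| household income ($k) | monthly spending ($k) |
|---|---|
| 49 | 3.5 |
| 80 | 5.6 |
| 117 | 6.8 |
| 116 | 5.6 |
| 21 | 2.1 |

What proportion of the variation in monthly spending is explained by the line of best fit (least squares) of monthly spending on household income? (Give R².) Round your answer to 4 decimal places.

0.9036

n = 5, Σx = 383, Σy = 23.6, Σxy = 2108.8, Σx² = 36387, Σy² = 125.62
Sxx = Σx² − (Σx)²/n = 36387 − 29337.8 = 7049.2
Sxy = Σxy − (Σx)(Σy)/n = 2108.8 − 1807.76 = 301.04
Syy = Σy² − (Σy)²/n = 125.62 − 111.392 = 14.228
R² = Sxy²/(Sxx·Syy) = (301.04)²/(7049.2·14.228) = 0.903576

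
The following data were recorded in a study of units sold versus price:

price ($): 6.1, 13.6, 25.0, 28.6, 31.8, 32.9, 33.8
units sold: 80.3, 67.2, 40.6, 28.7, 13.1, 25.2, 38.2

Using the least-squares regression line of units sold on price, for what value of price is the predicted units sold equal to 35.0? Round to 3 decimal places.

27.865

n = 7, Σx = 171.8, Σy = 293.3, Σxy = 5776.39, Σx² = 4901.22
Sxx = Σx² − (Σx)²/n = 4901.22 − 4216.462857 = 684.757143
Sxy = Σxy − (Σx)(Σy)/n = 5776.39 − 7198.42 = -1422.03
b = Sxy/Sxx = -1422.03/684.757143 = -2.076692
a = ȳ − b·x̄ = 41.9 − (-2.076692)·24.542857 = 92.867967
Set a + b·x = 35.0: x = (35.0 − 92.867967) / (-2.076692) = 27.865448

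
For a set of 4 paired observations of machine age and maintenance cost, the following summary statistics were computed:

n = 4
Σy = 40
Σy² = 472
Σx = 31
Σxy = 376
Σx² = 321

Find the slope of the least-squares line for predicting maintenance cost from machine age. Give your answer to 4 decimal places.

0.8173

Sxx = Σx² − (Σx)²/n = 321 − 240.25 = 80.75
Sxy = Σxy − (Σx)(Σy)/n = 376 − 310 = 66
b = Sxy/Sxx = 66/80.75 = 0.817337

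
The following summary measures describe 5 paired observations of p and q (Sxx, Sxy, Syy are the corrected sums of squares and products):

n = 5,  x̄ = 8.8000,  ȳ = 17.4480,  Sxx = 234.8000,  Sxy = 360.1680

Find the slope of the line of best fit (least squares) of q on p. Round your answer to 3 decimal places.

b = Sxy/Sxx = 360.168/234.8 = 1.533935

1.534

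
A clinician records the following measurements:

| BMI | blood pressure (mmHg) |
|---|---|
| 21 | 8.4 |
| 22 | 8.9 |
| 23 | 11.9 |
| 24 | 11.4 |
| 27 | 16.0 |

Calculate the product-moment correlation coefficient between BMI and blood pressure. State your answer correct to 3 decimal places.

n = 5, Σx = 117, Σy = 56.6, Σxy = 1351.5, Σx² = 2759, Σy² = 677.34
Sxx = Σx² − (Σx)²/n = 2759 − 2737.8 = 21.2
Sxy = Σxy − (Σx)(Σy)/n = 1351.5 − 1324.44 = 27.06
Syy = Σy² − (Σy)²/n = 677.34 − 640.712 = 36.628
r = Sxy/√(Sxx·Syy) = 27.06/√(776.5136) = 27.06/27.865994 = 0.971076

0.971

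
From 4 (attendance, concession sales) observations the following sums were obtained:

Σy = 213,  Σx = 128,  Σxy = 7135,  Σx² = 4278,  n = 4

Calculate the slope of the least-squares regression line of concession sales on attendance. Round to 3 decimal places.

1.753

Sxx = Σx² − (Σx)²/n = 4278 − 4096 = 182
Sxy = Σxy − (Σx)(Σy)/n = 7135 − 6816 = 319
b = Sxy/Sxx = 319/182 = 1.752747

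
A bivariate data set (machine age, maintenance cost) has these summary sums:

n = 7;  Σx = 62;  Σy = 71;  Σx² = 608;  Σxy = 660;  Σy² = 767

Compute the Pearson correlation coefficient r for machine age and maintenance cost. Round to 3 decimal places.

Sxx = Σx² − (Σx)²/n = 608 − 549.142857 = 58.857143
Sxy = Σxy − (Σx)(Σy)/n = 660 − 628.857143 = 31.142857
Syy = Σy² − (Σy)²/n = 767 − 720.142857 = 46.857143
r = Sxy/√(Sxx·Syy) = 31.142857/√(2757.877551) = 31.142857/52.515498 = 0.593022

0.593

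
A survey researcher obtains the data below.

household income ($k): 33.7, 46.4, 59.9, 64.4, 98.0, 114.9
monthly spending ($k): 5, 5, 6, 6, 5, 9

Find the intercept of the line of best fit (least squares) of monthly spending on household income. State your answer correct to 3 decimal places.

3.589

n = 6, Σx = 417.3, Σy = 36, Σxy = 2670.4, Σx² = 33830.03
Sxx = Σx² − (Σx)²/n = 33830.03 − 29023.215 = 4806.815
Sxy = Σxy − (Σx)(Σy)/n = 2670.4 − 2503.8 = 166.6
b = Sxy/Sxx = 166.6/4806.815 = 0.034659
a = ȳ − b·x̄ = 6 − 0.034659·69.55 = 3.589458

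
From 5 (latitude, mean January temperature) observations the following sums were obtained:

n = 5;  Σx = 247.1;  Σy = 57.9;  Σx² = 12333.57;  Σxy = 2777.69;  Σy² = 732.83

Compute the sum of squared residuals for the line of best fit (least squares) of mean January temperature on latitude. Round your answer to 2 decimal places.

4.83

Sxx = Σx² − (Σx)²/n = 12333.57 − 12211.682 = 121.888
Sxy = Σxy − (Σx)(Σy)/n = 2777.69 − 2861.418 = -83.728
Syy = Σy² − (Σy)²/n = 732.83 − 670.482 = 62.348
b = Sxy/Sxx = -83.728/121.888 = -0.686926
SSE = Syy − b·Sxy = 62.348 − (-0.686926)·(-83.728) = 4.833085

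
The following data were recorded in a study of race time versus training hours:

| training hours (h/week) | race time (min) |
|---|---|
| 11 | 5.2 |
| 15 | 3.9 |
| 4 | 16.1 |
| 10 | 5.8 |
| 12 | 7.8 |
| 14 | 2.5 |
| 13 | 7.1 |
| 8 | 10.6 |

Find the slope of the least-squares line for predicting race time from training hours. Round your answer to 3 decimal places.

n = 8, Σx = 87, Σy = 59, Σxy = 543.8, Σx² = 1035
Sxx = Σx² − (Σx)²/n = 1035 − 946.125 = 88.875
Sxy = Σxy − (Σx)(Σy)/n = 543.8 − 641.625 = -97.825
b = Sxy/Sxx = -97.825/88.875 = -1.100703

-1.101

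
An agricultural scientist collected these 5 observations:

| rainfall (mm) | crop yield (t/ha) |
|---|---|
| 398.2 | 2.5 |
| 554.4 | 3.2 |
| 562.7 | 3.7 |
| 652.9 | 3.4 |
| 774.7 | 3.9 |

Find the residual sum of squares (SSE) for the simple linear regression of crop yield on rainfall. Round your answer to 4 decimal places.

n = 5, Σx = 2942.9, Σy = 16.7, Σxy = 10092.76, Σx² = 1808992.39, Σy² = 56.95
Sxx = Σx² − (Σx)²/n = 1808992.39 − 1732132.082 = 76860.308
Sxy = Σxy − (Σx)(Σy)/n = 10092.76 − 9829.286 = 263.474
Syy = Σy² − (Σy)²/n = 56.95 − 55.778 = 1.172
b = Sxy/Sxx = 263.474/76860.308 = 0.003428
SSE = Syy − b·Sxy = 1.172 − 0.003428·263.474 = 0.268822

0.2688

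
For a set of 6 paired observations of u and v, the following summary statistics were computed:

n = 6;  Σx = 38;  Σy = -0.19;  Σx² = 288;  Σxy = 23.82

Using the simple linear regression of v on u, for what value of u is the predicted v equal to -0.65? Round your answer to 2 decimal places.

Sxx = Σx² − (Σx)²/n = 288 − 240.666667 = 47.333333
Sxy = Σxy − (Σx)(Σy)/n = 23.82 − (-1.203333) = 25.023333
b = Sxy/Sxx = 25.023333/47.333333 = 0.528662
a = ȳ − b·x̄ = -0.031667 − 0.528662·6.333333 = -3.379859
Set a + b·x = -0.65: x = (-0.65 − (-3.379859)) / 0.528662 = 5.163714

5.16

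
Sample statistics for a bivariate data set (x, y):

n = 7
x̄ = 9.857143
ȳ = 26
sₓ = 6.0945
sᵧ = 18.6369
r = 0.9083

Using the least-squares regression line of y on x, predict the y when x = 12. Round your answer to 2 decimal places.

31.95

b = r · sᵧ/sₓ = 0.9083 · 18.6369/6.0945 = 2.777569
a = ȳ − b·x̄ = 26 − 2.777569·9.857143 = -1.378898
ŷ(12) = a + b·12 = -1.378898 + 2.777569·12 = 31.951934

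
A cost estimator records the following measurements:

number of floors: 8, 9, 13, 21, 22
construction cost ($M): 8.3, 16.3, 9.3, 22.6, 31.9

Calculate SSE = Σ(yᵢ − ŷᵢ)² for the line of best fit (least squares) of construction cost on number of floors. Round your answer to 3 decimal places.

n = 5, Σx = 73, Σy = 88.4, Σxy = 1510.4, Σx² = 1239, Σy² = 1949.44
Sxx = Σx² − (Σx)²/n = 1239 − 1065.8 = 173.2
Sxy = Σxy − (Σx)(Σy)/n = 1510.4 − 1290.64 = 219.76
Syy = Σy² − (Σy)²/n = 1949.44 − 1562.912 = 386.528
b = Sxy/Sxx = 219.76/173.2 = 1.268822
SSE = Syy − b·Sxy = 386.528 − 1.268822·219.76 = 107.691640

107.692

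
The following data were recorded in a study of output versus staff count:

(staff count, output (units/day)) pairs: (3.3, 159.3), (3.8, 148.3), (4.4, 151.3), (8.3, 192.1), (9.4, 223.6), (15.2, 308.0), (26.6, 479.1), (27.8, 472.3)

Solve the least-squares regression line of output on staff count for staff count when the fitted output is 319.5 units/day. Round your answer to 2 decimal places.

16.14

n = 8, Σx = 98.8, Σy = 2134, Σxy = 36006.82, Σx² = 1913.38
Sxx = Σx² − (Σx)²/n = 1913.38 − 1220.18 = 693.2
Sxy = Σxy − (Σx)(Σy)/n = 36006.82 − 26354.9 = 9651.92
b = Sxy/Sxx = 9651.92/693.2 = 13.923716
a = ȳ − b·x̄ = 266.75 − 13.923716·12.35 = 94.792106
Set a + b·x = 319.5: x = (319.5 − 94.792106) / 13.923716 = 16.138500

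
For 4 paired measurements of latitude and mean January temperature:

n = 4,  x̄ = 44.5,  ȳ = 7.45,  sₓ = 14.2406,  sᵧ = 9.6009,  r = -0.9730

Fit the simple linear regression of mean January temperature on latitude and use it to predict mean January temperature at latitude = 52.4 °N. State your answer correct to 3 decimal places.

2.268

b = r · sᵧ/sₓ = -0.973 · 9.6009/14.2406 = -0.655989
a = ȳ − b·x̄ = 7.45 − (-0.655989)·44.5 = 36.641507
ŷ(52.4) = a + b·52.4 = 36.641507 + (-0.655989)·52.4 = 2.267688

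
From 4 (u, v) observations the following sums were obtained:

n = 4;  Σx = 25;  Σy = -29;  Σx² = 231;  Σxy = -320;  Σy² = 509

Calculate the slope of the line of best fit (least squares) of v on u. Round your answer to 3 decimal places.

-1.856

Sxx = Σx² − (Σx)²/n = 231 − 156.25 = 74.75
Sxy = Σxy − (Σx)(Σy)/n = -320 − (-181.25) = -138.75
b = Sxy/Sxx = -138.75/74.75 = -1.856187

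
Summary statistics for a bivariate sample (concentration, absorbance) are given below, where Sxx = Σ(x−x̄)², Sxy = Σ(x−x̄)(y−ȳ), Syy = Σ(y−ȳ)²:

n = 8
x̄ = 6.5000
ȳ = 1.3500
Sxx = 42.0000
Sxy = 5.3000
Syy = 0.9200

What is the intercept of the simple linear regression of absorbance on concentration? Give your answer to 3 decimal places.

0.530

b = Sxy/Sxx = 5.3/42 = 0.126190
a = ȳ − b·x̄ = 1.35 − 0.126190·6.5 = 0.529762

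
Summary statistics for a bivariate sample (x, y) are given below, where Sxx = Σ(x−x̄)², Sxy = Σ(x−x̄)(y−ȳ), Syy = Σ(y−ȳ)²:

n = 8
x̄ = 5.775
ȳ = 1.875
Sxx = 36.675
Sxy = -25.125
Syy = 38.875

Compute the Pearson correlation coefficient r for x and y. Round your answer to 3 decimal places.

-0.665

r = Sxy/√(Sxx·Syy) = -25.125/√(1425.740625) = -25.125/37.758981 = -0.665405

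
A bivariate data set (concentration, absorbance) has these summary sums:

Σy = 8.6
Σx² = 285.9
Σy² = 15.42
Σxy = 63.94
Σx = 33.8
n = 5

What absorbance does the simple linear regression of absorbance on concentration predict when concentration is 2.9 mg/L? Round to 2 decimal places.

Sxx = Σx² − (Σx)²/n = 285.9 − 228.488 = 57.412
Sxy = Σxy − (Σx)(Σy)/n = 63.94 − 58.136 = 5.804
b = Sxy/Sxx = 5.804/57.412 = 0.101094
a = ȳ − b·x̄ = 1.72 − 0.101094·6.76 = 1.036606
ŷ(2.9) = a + b·2.9 = 1.036606 + 0.101094·2.9 = 1.329778

1.33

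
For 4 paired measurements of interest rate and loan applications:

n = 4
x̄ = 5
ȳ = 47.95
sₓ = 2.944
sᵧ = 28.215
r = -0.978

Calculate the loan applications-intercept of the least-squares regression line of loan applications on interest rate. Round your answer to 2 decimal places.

b = r · sᵧ/sₓ = -0.978 · 28.215/2.944 = -9.373054
a = ȳ − b·x̄ = 47.95 − (-9.373054)·5 = 94.815268

94.82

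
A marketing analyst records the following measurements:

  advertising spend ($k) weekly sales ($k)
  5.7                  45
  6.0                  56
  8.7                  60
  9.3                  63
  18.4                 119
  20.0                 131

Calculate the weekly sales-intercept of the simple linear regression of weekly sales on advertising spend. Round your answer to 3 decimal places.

13.656

n = 6, Σx = 68.1, Σy = 474, Σxy = 6510, Σx² = 969.23
Sxx = Σx² − (Σx)²/n = 969.23 − 772.935 = 196.295
Sxy = Σxy − (Σx)(Σy)/n = 6510 − 5379.9 = 1130.1
b = Sxy/Sxx = 1130.1/196.295 = 5.757151
a = ȳ − b·x̄ = 79 − 5.757151·11.35 = 13.656334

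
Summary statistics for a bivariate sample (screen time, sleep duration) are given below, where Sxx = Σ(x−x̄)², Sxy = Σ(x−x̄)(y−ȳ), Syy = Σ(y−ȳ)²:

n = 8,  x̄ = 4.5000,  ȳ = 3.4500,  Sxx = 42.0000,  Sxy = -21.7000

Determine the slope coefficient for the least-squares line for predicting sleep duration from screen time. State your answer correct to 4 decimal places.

b = Sxy/Sxx = -21.7/42 = -0.516667

-0.5167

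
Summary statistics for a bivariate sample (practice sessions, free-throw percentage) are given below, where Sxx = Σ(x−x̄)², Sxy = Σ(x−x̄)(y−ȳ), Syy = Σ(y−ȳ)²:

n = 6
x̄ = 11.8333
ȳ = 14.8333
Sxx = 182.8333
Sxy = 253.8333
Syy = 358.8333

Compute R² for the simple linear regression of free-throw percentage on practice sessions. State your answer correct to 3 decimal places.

R² = Sxy²/(Sxx·Syy) = (253.8333)²/(182.8333·358.8333) = 0.982085

0.982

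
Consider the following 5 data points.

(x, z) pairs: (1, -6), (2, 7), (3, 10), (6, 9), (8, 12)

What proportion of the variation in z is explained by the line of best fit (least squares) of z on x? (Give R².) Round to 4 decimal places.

0.5160

n = 5, Σx = 20, Σy = 32, Σxy = 188, Σx² = 114, Σy² = 410
Sxx = Σx² − (Σx)²/n = 114 − 80 = 34
Sxy = Σxy − (Σx)(Σy)/n = 188 − 128 = 60
Syy = Σy² − (Σy)²/n = 410 − 204.8 = 205.2
R² = Sxy²/(Sxx·Syy) = (60)²/(34·205.2) = 0.515996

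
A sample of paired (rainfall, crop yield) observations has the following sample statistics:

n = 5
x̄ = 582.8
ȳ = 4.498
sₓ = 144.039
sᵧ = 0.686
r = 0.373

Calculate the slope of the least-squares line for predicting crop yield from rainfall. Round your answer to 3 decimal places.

0.002

b = r · sᵧ/sₓ = 0.373 · 0.686/144.039 = 0.001776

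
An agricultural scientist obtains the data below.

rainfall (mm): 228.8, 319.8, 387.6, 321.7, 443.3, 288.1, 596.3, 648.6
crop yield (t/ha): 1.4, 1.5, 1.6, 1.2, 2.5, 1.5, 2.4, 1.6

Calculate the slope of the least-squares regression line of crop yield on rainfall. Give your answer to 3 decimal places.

n = 8, Σx = 3234.2, Σy = 13.7, Σxy = 5815.5, Σx² = 1464118.28
Sxx = Σx² − (Σx)²/n = 1464118.28 − 1307506.205 = 156612.075
Sxy = Σxy − (Σx)(Σy)/n = 5815.5 − 5538.5675 = 276.9325
b = Sxy/Sxx = 276.9325/156612.075 = 0.001768

0.002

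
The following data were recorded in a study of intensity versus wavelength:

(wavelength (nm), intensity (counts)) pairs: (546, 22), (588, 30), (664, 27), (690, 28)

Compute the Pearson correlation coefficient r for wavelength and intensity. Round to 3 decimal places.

n = 4, Σx = 2488, Σy = 107, Σxy = 66900, Σx² = 1560856, Σy² = 2897
Sxx = Σx² − (Σx)²/n = 1560856 − 1547536 = 13320
Sxy = Σxy − (Σx)(Σy)/n = 66900 − 66554 = 346
Syy = Σy² − (Σy)²/n = 2897 − 2862.25 = 34.75
r = Sxy/√(Sxx·Syy) = 346/√(462870) = 346/680.345500 = 0.508565

0.509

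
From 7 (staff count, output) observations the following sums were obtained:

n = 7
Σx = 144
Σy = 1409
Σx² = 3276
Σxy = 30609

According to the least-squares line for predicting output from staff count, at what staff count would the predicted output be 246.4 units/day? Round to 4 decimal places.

Sxx = Σx² − (Σx)²/n = 3276 − 2962.285714 = 313.714286
Sxy = Σxy − (Σx)(Σy)/n = 30609 − 28985.142857 = 1623.857143
b = Sxy/Sxx = 1623.857143/313.714286 = 5.176230
a = ȳ − b·x̄ = 201.285714 − 5.176230·20.571429 = 94.803279
Set a + b·x = 246.4: x = (246.4 − 94.803279) / 5.176230 = 29.287094

29.2871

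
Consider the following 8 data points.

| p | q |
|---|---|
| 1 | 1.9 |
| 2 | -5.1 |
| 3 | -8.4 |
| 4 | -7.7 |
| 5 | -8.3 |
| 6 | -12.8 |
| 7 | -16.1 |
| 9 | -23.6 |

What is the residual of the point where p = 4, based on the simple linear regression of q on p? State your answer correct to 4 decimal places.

0.5927

n = 8, Σx = 37, Σy = -80.1, Σxy = -507.7, Σx² = 221
Sxx = Σx² − (Σx)²/n = 221 − 171.125 = 49.875
Sxy = Σxy − (Σx)(Σy)/n = -507.7 − (-370.4625) = -137.2375
b = Sxy/Sxx = -137.2375/49.875 = -2.751629
a = ȳ − b·x̄ = -10.0125 − (-2.751629)·4.625 = 2.713784
ŷ(4) = 2.713784 + (-2.751629)·4 = -8.292732
residual = y − ŷ = -7.7 − (-8.292732) = 0.592732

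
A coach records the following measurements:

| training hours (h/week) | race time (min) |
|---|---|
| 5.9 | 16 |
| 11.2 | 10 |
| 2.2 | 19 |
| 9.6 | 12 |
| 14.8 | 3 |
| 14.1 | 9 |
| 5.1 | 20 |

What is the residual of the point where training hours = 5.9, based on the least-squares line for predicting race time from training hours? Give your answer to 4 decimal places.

-0.4157

n = 7, Σx = 62.9, Σy = 89, Σxy = 636.7, Σx² = 701.11
Sxx = Σx² − (Σx)²/n = 701.11 − 565.201429 = 135.908571
Sxy = Σxy − (Σx)(Σy)/n = 636.7 − 799.728571 = -163.028571
b = Sxy/Sxx = -163.028571/135.908571 = -1.199546
a = ȳ − b·x̄ = 12.714286 − (-1.199546)·8.985714 = 23.493063
ŷ(5.9) = 23.493063 + (-1.199546)·5.9 = 16.415742
residual = y − ŷ = 16 − 16.415742 = -0.415742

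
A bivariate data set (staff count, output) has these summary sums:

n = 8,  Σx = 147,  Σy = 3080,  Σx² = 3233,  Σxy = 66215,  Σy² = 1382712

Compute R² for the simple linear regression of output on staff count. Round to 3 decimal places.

0.884

Sxx = Σx² − (Σx)²/n = 3233 − 2701.125 = 531.875
Sxy = Σxy − (Σx)(Σy)/n = 66215 − 56595 = 9620
Syy = Σy² − (Σy)²/n = 1382712 − 1185800 = 196912
R² = Sxy²/(Sxx·Syy) = (9620)²/(531.875·196912) = 0.883626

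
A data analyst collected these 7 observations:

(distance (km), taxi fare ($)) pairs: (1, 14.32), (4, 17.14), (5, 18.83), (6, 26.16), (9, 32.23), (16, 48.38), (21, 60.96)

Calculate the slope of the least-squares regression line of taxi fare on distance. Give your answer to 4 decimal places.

n = 7, Σx = 62, Σy = 218.02, Σxy = 2678.3, Σx² = 856
Sxx = Σx² − (Σx)²/n = 856 − 549.142857 = 306.857143
Sxy = Σxy − (Σx)(Σy)/n = 2678.3 − 1931.034286 = 747.265714
b = Sxy/Sxx = 747.265714/306.857143 = 2.435223

2.4352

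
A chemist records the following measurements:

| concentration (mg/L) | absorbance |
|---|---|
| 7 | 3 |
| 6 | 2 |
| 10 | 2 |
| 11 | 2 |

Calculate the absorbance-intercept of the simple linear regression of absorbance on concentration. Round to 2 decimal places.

n = 4, Σx = 34, Σy = 9, Σxy = 75, Σx² = 306
Sxx = Σx² − (Σx)²/n = 306 − 289 = 17
Sxy = Σxy − (Σx)(Σy)/n = 75 − 76.5 = -1.5
b = Sxy/Sxx = -1.5/17 = -0.088235
a = ȳ − b·x̄ = 2.25 − (-0.088235)·8.5 = 3

3.00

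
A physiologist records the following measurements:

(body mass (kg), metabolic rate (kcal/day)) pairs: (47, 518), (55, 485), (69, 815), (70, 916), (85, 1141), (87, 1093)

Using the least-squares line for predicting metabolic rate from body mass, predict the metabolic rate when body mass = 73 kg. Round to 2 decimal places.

n = 6, Σx = 413, Σy = 4968, Σxy = 363452, Σx² = 29689
Sxx = Σx² − (Σx)²/n = 29689 − 28428.166667 = 1260.833333
Sxy = Σxy − (Σx)(Σy)/n = 363452 − 341964 = 21488
b = Sxy/Sxx = 21488/1260.833333 = 17.042697
a = ȳ − b·x̄ = 828 − 17.042697·68.833333 = -345.105618
ŷ(73) = a + b·73 = -345.105618 + 17.042697·73 = 899.011236

899.01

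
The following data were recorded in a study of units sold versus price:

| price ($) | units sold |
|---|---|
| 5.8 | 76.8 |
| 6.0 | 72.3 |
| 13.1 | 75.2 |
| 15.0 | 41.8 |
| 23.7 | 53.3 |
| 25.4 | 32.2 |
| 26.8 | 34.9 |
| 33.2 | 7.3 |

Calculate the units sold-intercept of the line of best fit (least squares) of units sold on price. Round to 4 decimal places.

n = 8, Σx = 149, Σy = 393.8, Σxy = 5750.13, Σx² = 3493.58
Sxx = Σx² − (Σx)²/n = 3493.58 − 2775.125 = 718.455
Sxy = Σxy − (Σx)(Σy)/n = 5750.13 − 7334.525 = -1584.395
b = Sxy/Sxx = -1584.395/718.455 = -2.205281
a = ȳ − b·x̄ = 49.225 − (-2.205281)·18.625 = 90.298354

90.2984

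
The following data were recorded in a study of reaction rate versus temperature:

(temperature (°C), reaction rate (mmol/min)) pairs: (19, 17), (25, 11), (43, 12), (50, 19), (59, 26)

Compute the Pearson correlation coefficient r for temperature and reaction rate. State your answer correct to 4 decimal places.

n = 5, Σx = 196, Σy = 85, Σxy = 3598, Σx² = 8816, Σy² = 1591
Sxx = Σx² − (Σx)²/n = 8816 − 7683.2 = 1132.8
Sxy = Σxy − (Σx)(Σy)/n = 3598 − 3332 = 266
Syy = Σy² − (Σy)²/n = 1591 − 1445 = 146
r = Sxy/√(Sxx·Syy) = 266/√(165388.8) = 266/406.680218 = 0.654077

0.6541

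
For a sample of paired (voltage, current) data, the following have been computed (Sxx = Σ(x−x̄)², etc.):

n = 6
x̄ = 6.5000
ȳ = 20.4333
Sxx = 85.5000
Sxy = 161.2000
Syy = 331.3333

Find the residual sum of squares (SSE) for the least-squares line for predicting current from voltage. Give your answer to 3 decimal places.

b = Sxy/Sxx = 161.2/85.5 = 1.885380
SSE = Syy − b·Sxy = 331.3333 − 1.885380·161.2 = 27.410025

27.410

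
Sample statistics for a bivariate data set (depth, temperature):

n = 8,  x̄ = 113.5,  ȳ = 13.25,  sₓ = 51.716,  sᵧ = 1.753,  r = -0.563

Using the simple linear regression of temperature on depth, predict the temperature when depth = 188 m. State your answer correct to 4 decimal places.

b = r · sᵧ/sₓ = -0.563 · 1.753/51.716 = -0.019084
a = ȳ − b·x̄ = 13.25 − (-0.019084)·113.5 = 15.416014
ŷ(188) = a + b·188 = 15.416014 + (-0.019084)·188 = 11.828255

11.8283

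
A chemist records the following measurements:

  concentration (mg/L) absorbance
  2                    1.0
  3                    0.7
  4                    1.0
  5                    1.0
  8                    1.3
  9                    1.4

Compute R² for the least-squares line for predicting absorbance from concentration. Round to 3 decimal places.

n = 6, Σx = 31, Σy = 6.4, Σxy = 36.1, Σx² = 199, Σy² = 7.14
Sxx = Σx² − (Σx)²/n = 199 − 160.166667 = 38.833333
Sxy = Σxy − (Σx)(Σy)/n = 36.1 − 33.066667 = 3.033333
Syy = Σy² − (Σy)²/n = 7.14 − 6.826667 = 0.313333
R² = Sxy²/(Sxx·Syy) = (3.033333)²/(38.833333·0.313333) = 0.756187

0.756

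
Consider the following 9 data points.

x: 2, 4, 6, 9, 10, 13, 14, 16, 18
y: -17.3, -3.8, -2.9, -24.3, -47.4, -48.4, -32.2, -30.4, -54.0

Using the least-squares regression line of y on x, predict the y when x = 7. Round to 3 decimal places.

-20.518

n = 9, Σx = 92, Σy = -260.7, Σxy = -3298.3, Σx² = 1182
Sxx = Σx² − (Σx)²/n = 1182 − 940.444444 = 241.555556
Sxy = Σxy − (Σx)(Σy)/n = -3298.3 − (-2664.933333) = -633.366667
b = Sxy/Sxx = -633.366667/241.555556 = -2.622033
a = ȳ − b·x̄ = -28.966667 − (-2.622033)·10.222222 = -2.163661
ŷ(7) = a + b·7 = -2.163661 + (-2.622033)·7 = -20.517893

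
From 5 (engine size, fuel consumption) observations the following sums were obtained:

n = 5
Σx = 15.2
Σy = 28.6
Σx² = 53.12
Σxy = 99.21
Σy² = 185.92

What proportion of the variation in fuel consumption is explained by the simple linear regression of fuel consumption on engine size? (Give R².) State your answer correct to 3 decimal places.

Sxx = Σx² − (Σx)²/n = 53.12 − 46.208 = 6.912
Sxy = Σxy − (Σx)(Σy)/n = 99.21 − 86.944 = 12.266
Syy = Σy² − (Σy)²/n = 185.92 − 163.592 = 22.328
R² = Sxy²/(Sxx·Syy) = (12.266)²/(6.912·22.328) = 0.974883

0.975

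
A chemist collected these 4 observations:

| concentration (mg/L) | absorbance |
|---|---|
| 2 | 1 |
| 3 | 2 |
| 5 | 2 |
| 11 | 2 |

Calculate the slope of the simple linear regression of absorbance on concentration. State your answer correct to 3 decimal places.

n = 4, Σx = 21, Σy = 7, Σxy = 40, Σx² = 159
Sxx = Σx² − (Σx)²/n = 159 − 110.25 = 48.75
Sxy = Σxy − (Σx)(Σy)/n = 40 − 36.75 = 3.25
b = Sxy/Sxx = 3.25/48.75 = 0.066667

0.067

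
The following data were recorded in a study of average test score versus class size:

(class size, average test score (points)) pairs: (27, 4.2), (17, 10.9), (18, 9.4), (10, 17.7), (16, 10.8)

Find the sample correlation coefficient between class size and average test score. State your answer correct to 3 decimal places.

n = 5, Σx = 88, Σy = 53, Σxy = 817.7, Σx² = 1698, Σy² = 654.74
Sxx = Σx² − (Σx)²/n = 1698 − 1548.8 = 149.2
Sxy = Σxy − (Σx)(Σy)/n = 817.7 − 932.8 = -115.1
Syy = Σy² − (Σy)²/n = 654.74 − 561.8 = 92.94
r = Sxy/√(Sxx·Syy) = -115.1/√(13866.648) = -115.1/117.756732 = -0.977439

-0.977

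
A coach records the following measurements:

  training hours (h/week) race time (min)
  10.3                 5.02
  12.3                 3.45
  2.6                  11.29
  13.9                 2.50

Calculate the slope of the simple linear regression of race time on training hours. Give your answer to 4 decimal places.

n = 4, Σx = 39.1, Σy = 22.26, Σxy = 158.245, Σx² = 457.35
Sxx = Σx² − (Σx)²/n = 457.35 − 382.2025 = 75.1475
Sxy = Σxy − (Σx)(Σy)/n = 158.245 − 217.5915 = -59.3465
b = Sxy/Sxx = -59.3465/75.1475 = -0.789734

-0.7897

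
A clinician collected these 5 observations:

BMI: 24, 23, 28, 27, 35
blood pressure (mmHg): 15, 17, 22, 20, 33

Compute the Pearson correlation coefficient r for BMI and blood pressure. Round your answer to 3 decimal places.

n = 5, Σx = 137, Σy = 107, Σxy = 3062, Σx² = 3843, Σy² = 2487
Sxx = Σx² − (Σx)²/n = 3843 − 3753.8 = 89.2
Sxy = Σxy − (Σx)(Σy)/n = 3062 − 2931.8 = 130.2
Syy = Σy² − (Σy)²/n = 2487 − 2289.8 = 197.2
r = Sxy/√(Sxx·Syy) = 130.2/√(17590.24) = 130.2/132.628202 = 0.981692

0.982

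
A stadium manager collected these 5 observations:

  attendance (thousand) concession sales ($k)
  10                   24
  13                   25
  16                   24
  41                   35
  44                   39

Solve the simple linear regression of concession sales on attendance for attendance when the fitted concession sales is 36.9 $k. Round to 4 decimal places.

42.4078

n = 5, Σx = 124, Σy = 147, Σxy = 4100, Σx² = 4142
Sxx = Σx² − (Σx)²/n = 4142 − 3075.2 = 1066.8
Sxy = Σxy − (Σx)(Σy)/n = 4100 − 3645.6 = 454.4
b = Sxy/Sxx = 454.4/1066.8 = 0.425947
a = ȳ − b·x̄ = 29.4 − 0.425947·24.8 = 18.836520
Set a + b·x = 36.9: x = (36.9 − 18.836520) / 0.425947 = 42.407835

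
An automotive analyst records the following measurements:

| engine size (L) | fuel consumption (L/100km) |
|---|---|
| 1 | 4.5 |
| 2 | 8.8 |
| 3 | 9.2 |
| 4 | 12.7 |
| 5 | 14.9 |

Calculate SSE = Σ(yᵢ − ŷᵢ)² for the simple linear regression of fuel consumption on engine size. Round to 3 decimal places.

n = 5, Σx = 15, Σy = 50.1, Σxy = 175, Σx² = 55, Σy² = 565.63
Sxx = Σx² − (Σx)²/n = 55 − 45 = 10
Sxy = Σxy − (Σx)(Σy)/n = 175 − 150.3 = 24.7
Syy = Σy² − (Σy)²/n = 565.63 − 502.002 = 63.628
b = Sxy/Sxx = 24.7/10 = 2.47
SSE = Syy − b·Sxy = 63.628 − 2.47·24.7 = 2.619

2.619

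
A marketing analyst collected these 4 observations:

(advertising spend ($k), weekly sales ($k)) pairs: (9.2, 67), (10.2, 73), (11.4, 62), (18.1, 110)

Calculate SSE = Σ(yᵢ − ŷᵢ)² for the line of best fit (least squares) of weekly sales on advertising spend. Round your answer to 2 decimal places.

n = 4, Σx = 48.9, Σy = 312, Σxy = 4058.8, Σx² = 646.25, Σy² = 25762
Sxx = Σx² − (Σx)²/n = 646.25 − 597.8025 = 48.4475
Sxy = Σxy − (Σx)(Σy)/n = 4058.8 − 3814.2 = 244.6
Syy = Σy² − (Σy)²/n = 25762 − 24336 = 1426
b = Sxy/Sxx = 244.6/48.4475 = 5.048764
SSE = Syy − b·Sxy = 1426 − 5.048764·244.6 = 191.072295

191.07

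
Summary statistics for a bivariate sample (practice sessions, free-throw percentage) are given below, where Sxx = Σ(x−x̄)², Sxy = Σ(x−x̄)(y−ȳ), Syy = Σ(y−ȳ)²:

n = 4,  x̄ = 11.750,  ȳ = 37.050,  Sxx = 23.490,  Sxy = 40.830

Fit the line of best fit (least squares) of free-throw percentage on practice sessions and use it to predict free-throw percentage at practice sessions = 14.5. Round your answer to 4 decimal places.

b = Sxy/Sxx = 40.83/23.49 = 1.738186
a = ȳ − b·x̄ = 37.05 − 1.738186·11.75 = 16.626309
ŷ(14.5) = a + b·14.5 = 16.626309 + 1.738186·14.5 = 41.830013

41.8300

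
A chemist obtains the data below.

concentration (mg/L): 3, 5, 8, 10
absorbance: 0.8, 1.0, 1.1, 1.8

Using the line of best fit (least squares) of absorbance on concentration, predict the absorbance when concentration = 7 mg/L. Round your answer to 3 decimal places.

1.238

n = 4, Σx = 26, Σy = 4.7, Σxy = 34.2, Σx² = 198
Sxx = Σx² − (Σx)²/n = 198 − 169 = 29
Sxy = Σxy − (Σx)(Σy)/n = 34.2 − 30.55 = 3.65
b = Sxy/Sxx = 3.65/29 = 0.125862
a = ȳ − b·x̄ = 1.175 − 0.125862·6.5 = 0.356897
ŷ(7) = a + b·7 = 0.356897 + 0.125862·7 = 1.237931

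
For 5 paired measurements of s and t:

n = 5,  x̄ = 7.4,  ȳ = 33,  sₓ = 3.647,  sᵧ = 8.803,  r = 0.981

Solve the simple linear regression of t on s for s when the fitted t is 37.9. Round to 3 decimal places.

b = r · sᵧ/sₓ = 0.981 · 8.803/3.647 = 2.367903
a = ȳ − b·x̄ = 33 − 2.367903·7.4 = 15.477516
Set a + b·x = 37.9: x = (37.9 − 15.477516) / 2.367903 = 9.469341

9.469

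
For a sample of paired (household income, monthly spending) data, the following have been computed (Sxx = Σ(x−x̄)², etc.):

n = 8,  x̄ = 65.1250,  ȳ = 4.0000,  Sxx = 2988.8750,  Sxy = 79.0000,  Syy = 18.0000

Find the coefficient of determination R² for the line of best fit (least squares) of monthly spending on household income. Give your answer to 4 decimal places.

R² = Sxy²/(Sxx·Syy) = (79)²/(2988.875·18) = 0.116004

0.1160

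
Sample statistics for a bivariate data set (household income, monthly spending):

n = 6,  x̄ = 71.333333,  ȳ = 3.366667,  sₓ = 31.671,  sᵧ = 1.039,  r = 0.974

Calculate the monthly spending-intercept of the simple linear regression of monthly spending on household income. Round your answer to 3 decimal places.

b = r · sᵧ/sₓ = 0.974 · 1.039/31.671 = 0.031953
a = ȳ − b·x̄ = 3.366667 − 0.031953·71.333333 = 1.087347

1.087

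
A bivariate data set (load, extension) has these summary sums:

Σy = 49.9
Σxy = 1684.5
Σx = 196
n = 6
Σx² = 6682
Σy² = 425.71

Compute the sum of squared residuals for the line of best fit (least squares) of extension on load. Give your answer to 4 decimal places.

0.1010

Sxx = Σx² − (Σx)²/n = 6682 − 6402.666667 = 279.333333
Sxy = Σxy − (Σx)(Σy)/n = 1684.5 − 1630.066667 = 54.433333
Syy = Σy² − (Σy)²/n = 425.71 − 415.001667 = 10.708333
b = Sxy/Sxx = 54.433333/279.333333 = 0.194869
SSE = Syy − b·Sxy = 10.708333 − 0.194869·54.433333 = 0.100979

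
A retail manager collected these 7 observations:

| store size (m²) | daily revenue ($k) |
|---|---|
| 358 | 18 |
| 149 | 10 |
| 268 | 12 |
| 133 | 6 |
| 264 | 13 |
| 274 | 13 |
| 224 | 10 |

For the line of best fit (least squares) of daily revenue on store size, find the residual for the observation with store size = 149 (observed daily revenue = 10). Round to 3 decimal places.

n = 7, Σx = 1670, Σy = 82, Σxy = 21182, Σx² = 434826
Sxx = Σx² − (Σx)²/n = 434826 − 398414.285714 = 36411.714286
Sxy = Σxy − (Σx)(Σy)/n = 21182 − 19562.857143 = 1619.142857
b = Sxy/Sxx = 1619.142857/36411.714286 = 0.044468
a = ȳ − b·x̄ = 11.714286 − 0.044468·238.571429 = 1.105578
ŷ(149) = 1.105578 + 0.044468·149 = 7.731256
residual = y − ŷ = 10 − 7.731256 = 2.268744

2.269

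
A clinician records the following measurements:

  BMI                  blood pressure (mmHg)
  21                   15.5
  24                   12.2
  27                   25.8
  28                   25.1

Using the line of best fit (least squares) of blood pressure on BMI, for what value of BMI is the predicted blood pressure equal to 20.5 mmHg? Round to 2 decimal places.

25.48

n = 4, Σx = 100, Σy = 78.6, Σxy = 2017.7, Σx² = 2530
Sxx = Σx² − (Σx)²/n = 2530 − 2500 = 30
Sxy = Σxy − (Σx)(Σy)/n = 2017.7 − 1965 = 52.7
b = Sxy/Sxx = 52.7/30 = 1.756667
a = ȳ − b·x̄ = 19.65 − 1.756667·25 = -24.266667
Set a + b·x = 20.5: x = (20.5 − (-24.266667)) / 1.756667 = 25.483871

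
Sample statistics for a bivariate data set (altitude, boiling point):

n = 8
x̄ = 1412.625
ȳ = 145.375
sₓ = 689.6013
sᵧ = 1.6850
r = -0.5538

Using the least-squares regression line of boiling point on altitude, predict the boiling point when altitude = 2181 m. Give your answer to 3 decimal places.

b = r · sᵧ/sₓ = -0.5538 · 1.685/689.6013 = -0.001353
a = ȳ − b·x̄ = 145.375 − (-0.001353)·1412.625 = 147.286532
ŷ(2181) = a + b·2181 = 147.286532 + (-0.001353)·2181 = 144.335252

144.335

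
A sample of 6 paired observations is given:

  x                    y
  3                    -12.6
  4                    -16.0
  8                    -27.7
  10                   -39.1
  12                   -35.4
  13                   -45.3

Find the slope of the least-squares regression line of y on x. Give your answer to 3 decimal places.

-3.054

n = 6, Σx = 50, Σy = -176.1, Σxy = -1728.1, Σx² = 502
Sxx = Σx² − (Σx)²/n = 502 − 416.666667 = 85.333333
Sxy = Σxy − (Σx)(Σy)/n = -1728.1 − (-1467.5) = -260.6
b = Sxy/Sxx = -260.6/85.333333 = -3.053906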